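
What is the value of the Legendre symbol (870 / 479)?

Euler's criterion: (870/479) ≡ 391^239 (mod 479).
391^2 ≡ 80 (mod 479)
391^4 ≡ 173 (mod 479)
391^8 ≡ 231 (mod 479)
391^16 ≡ 192 (mod 479)
391^32 ≡ 460 (mod 479)
391^64 ≡ 361 (mod 479)
391^128 ≡ 33 (mod 479)
391^239 = 391^(128+64+32+8+4+2+1) ≡ 478 (mod 479).
Result is 478 ≡ −1, so (870/479) = −1.

-1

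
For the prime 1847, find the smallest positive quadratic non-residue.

5

(2/1847) = +1, so 2 is a residue.
(3/1847) = +1, so 3 is a residue.
(4/1847) = +1, so 4 is a residue.
(5/1847) = −1, so 5 is the smallest positive non-residue mod 1847.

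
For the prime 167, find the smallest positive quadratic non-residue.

5

(2/167) = +1, so 2 is a residue.
(3/167) = +1, so 3 is a residue.
(4/167) = +1, so 4 is a residue.
(5/167) = −1, so 5 is the smallest positive non-residue mod 167.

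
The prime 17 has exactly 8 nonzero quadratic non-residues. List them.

3,5,6,7,10,11,12,14

Square k = 1,…,8 (k and 17−k give the same square):
1²=1, 2²=4, 3²=9, 4²=16, 5²≡8, 6²≡2, 7²≡15, 8²≡13 (mod 17).
The residues are {1, 2, 4, 8, 9, 13, 15, 16}; the non-residues are the remaining 8 nonzero classes.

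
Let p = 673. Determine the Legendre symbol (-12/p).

1

Euler's criterion: (-12/673) ≡ 661^336 (mod 673).
661^2 ≡ 144 (mod 673)
661^4 ≡ 546 (mod 673)
661^8 ≡ 650 (mod 673)
661^16 ≡ 529 (mod 673)
661^32 ≡ 546 (mod 673)
661^64 ≡ 650 (mod 673)
661^128 ≡ 529 (mod 673)
661^256 ≡ 546 (mod 673)
661^336 = 661^(256+64+16) ≡ 1 (mod 673).
Result is 1, so (-12/673) = 1.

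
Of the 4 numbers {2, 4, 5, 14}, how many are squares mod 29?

2

(2/29) = -1 → non-residue.
(4/29) = +1 → QR.
(5/29) = +1 → QR.
(14/29) = -1 → non-residue.
Total quadratic residues among the 4: 2.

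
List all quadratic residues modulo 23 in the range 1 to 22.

Square k = 1,…,11 (k and 23−k give the same square):
1²=1, 2²=4, 3²=9, 4²=16, 5²≡2, 6²≡13, 7²≡3, 8²≡18, 9²≡12, 10²≡8, 11²≡6 (mod 23).
So the quadratic residues mod 23 are {1, 2, 3, 4, 6, 8, 9, 12, 13, 16, 18}.

1,2,3,4,6,8,9,12,13,16,18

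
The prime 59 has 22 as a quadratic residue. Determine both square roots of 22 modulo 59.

Since 59 ≡ 3 (mod 4), a square root of 22 is 22^((59+1)/4) = 22^15 mod 59.
Repeated squaring: 22^2≡12, 22^4≡26, 22^8≡27 (mod 59).
22^15 = 22^(8+4+2+1) ≡ 9 (mod 59).
Check: 9² = 81 ≡ 22 (mod 59). The two roots are 9 and 50.

9, 50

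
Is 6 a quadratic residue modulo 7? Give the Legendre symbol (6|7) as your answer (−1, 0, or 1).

Euler's criterion: (6/7) ≡ 6^3 (mod 7).
6^2 ≡ 1 (mod 7)
6^3 = 6^(2+1) ≡ 6 (mod 7).
Result is 6 ≡ −1, so (6/7) = −1.

-1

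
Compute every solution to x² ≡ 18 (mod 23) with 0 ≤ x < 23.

8, 15

Since 23 ≡ 3 (mod 4), a square root of 18 is 18^((23+1)/4) = 18^6 mod 23.
Repeated squaring: 18^2≡2, 18^4≡4 (mod 23).
18^6 = 18^(4+2) ≡ 8 (mod 23).
Check: 8² = 64 ≡ 18 (mod 23). The two roots are 8 and 15.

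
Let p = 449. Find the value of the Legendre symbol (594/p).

-1

First reduce: 594 ≡ 145 (mod 449).
Reciprocity: 145 ≡ 1 and 449 ≡ 1 (mod 4), so (145/449) = +(449/145).
Reduce top mod 145: now compute (14/145).
Pull out 2: since 145 ≡ 1 (mod 8), (2/145) = +1.
Reciprocity: 7 ≡ 3 and 145 ≡ 1 (mod 4), so (7/145) = +(145/7).
Reduce top mod 7: now compute (5/7).
Reciprocity: 5 ≡ 1 and 7 ≡ 3 (mod 4), so (5/7) = +(7/5).
Reduce top mod 5: now compute (2/5).
Pull out 2: since 5 ≡ 5 (mod 8), (2/5) = -1.
Reached (1/5) = 1. Collecting the sign flips along the way, the symbol is -1.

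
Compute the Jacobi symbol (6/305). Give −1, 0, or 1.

-1

Pull out 2: since 305 ≡ 1 (mod 8), (2/305) = +1.
Reciprocity: 3 ≡ 3 and 305 ≡ 1 (mod 4), so (3/305) = +(305/3).
Reduce top mod 3: now compute (2/3).
Pull out 2: since 3 ≡ 3 (mod 8), (2/3) = -1.
Reached (1/3) = 1. Collecting the sign flips along the way, the symbol is -1.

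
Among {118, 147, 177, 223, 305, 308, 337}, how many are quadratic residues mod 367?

1

(118/367) = +1 → QR.
(147/367) = -1 → non-residue.
(177/367) = -1 → non-residue.
(223/367) = -1 → non-residue.
(305/367) = -1 → non-residue.
(308/367) = -1 → non-residue.
(337/367) = -1 → non-residue.
Total quadratic residues among the 7: 1.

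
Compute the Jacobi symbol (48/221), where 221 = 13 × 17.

Pull out 2^4: since 221 ≡ 5 (mod 8), (2/221) = -1, so (2/221)^4 = +1.
Reciprocity: 3 ≡ 3 and 221 ≡ 1 (mod 4), so (3/221) = +(221/3).
Reduce top mod 3: now compute (2/3).
Pull out 2: since 3 ≡ 3 (mod 8), (2/3) = -1.
Reached (1/3) = 1. Collecting the sign flips along the way, the symbol is -1.

-1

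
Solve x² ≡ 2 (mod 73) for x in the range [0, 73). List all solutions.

32, 41

73 ≡ 1 (mod 4), so we find a root by search.
Trying successive values, 32² = 1024 ≡ 2 (mod 73). The other root is 73 − 32 = 41.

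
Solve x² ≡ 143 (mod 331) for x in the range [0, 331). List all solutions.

Since 331 ≡ 3 (mod 4), a square root of 143 is 143^((331+1)/4) = 143^83 mod 331.
Repeated squaring: 143^2≡258, 143^4≡33, 143^8≡96, 143^16≡279, 143^32≡56, 143^64≡157 (mod 331).
143^83 = 143^(64+16+2+1) ≡ 102 (mod 331).
Check: 102² = 10404 ≡ 143 (mod 331). The two roots are 102 and 229.

102, 229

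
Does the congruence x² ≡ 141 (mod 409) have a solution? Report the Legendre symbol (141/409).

Euler's criterion: (141/409) ≡ 141^204 (mod 409).
141^2 ≡ 249 (mod 409)
141^4 ≡ 242 (mod 409)
141^8 ≡ 77 (mod 409)
141^16 ≡ 203 (mod 409)
141^32 ≡ 309 (mod 409)
141^64 ≡ 184 (mod 409)
141^128 ≡ 318 (mod 409)
141^204 = 141^(128+64+8+4) ≡ 408 (mod 409).
Result is 408 ≡ −1, so (141/409) = −1.

-1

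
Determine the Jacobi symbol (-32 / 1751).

-1

First reduce: -32 ≡ 1719 (mod 1751).
Reciprocity: 1719 ≡ 3 and 1751 ≡ 3 (mod 4), so (1719/1751) = −(1751/1719).
Reduce top mod 1719: now compute (32/1719).
Pull out 2^5: since 1719 ≡ 7 (mod 8), (2/1719) = +1, so (2/1719)^5 = +1.
Reached (1/1719) = 1. Collecting the sign flips along the way, the symbol is -1.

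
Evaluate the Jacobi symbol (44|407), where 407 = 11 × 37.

Pull out 2^2: since 407 ≡ 7 (mod 8), (2/407) = +1, so (2/407)^2 = +1.
Reciprocity: 11 ≡ 3 and 407 ≡ 3 (mod 4), so (11/407) = −(407/11).
Reduce top mod 11: now compute (0/11).
Top reduces to 0: gcd > 1, so the symbol is 0.

0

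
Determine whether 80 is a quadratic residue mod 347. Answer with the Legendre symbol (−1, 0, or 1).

-1

Pull out 2^4: since 347 ≡ 3 (mod 8), (2/347) = -1, so (2/347)^4 = +1.
Reciprocity: 5 ≡ 1 and 347 ≡ 3 (mod 4), so (5/347) = +(347/5).
Reduce top mod 5: now compute (2/5).
Pull out 2: since 5 ≡ 5 (mod 8), (2/5) = -1.
Reached (1/5) = 1. Collecting the sign flips along the way, the symbol is -1.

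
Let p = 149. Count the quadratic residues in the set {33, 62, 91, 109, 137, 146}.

1

(33/149) = +1 → QR.
(62/149) = -1 → non-residue.
(91/149) = -1 → non-residue.
(109/149) = -1 → non-residue.
(137/149) = -1 → non-residue.
(146/149) = -1 → non-residue.
Total quadratic residues among the 6: 1.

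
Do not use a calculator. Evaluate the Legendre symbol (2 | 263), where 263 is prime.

1

Pull out 2: since 263 ≡ 7 (mod 8), (2/263) = +1.
Reached (1/263) = 1. Collecting the sign flips along the way, the symbol is +1.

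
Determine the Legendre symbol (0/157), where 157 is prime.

0

Top reduces to 0: gcd > 1, so the symbol is 0.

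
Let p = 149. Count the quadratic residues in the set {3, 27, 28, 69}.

(3/149) = -1 → non-residue.
(27/149) = -1 → non-residue.
(28/149) = +1 → QR.
(69/149) = +1 → QR.
Total quadratic residues among the 4: 2.

2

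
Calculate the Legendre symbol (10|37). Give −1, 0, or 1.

Pull out 2: since 37 ≡ 5 (mod 8), (2/37) = -1.
Reciprocity: 5 ≡ 1 and 37 ≡ 1 (mod 4), so (5/37) = +(37/5).
Reduce top mod 5: now compute (2/5).
Pull out 2: since 5 ≡ 5 (mod 8), (2/5) = -1.
Reached (1/5) = 1. Collecting the sign flips along the way, the symbol is +1.

1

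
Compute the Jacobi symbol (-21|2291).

First reduce: -21 ≡ 2270 (mod 2291).
Pull out 2: since 2291 ≡ 3 (mod 8), (2/2291) = -1.
Reciprocity: 1135 ≡ 3 and 2291 ≡ 3 (mod 4), so (1135/2291) = −(2291/1135).
Reduce top mod 1135: now compute (21/1135).
Reciprocity: 21 ≡ 1 and 1135 ≡ 3 (mod 4), so (21/1135) = +(1135/21).
Reduce top mod 21: now compute (1/21).
Reached (1/21) = 1. Collecting the sign flips along the way, the symbol is +1.

1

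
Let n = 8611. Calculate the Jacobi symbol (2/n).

Pull out 2: since 8611 ≡ 3 (mod 8), (2/8611) = -1.
Reached (1/8611) = 1. Collecting the sign flips along the way, the symbol is -1.

-1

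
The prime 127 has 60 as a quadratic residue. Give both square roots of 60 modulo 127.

Since 127 ≡ 3 (mod 4), a square root of 60 is 60^((127+1)/4) = 60^32 mod 127.
Repeated squaring: 60^2≡44, 60^4≡31, 60^8≡72, 60^16≡104, 60^32≡21 (mod 127).
60^32 = 60^(32) ≡ 21 (mod 127).
Check: 21² = 441 ≡ 60 (mod 127). The two roots are 21 and 106.

21, 106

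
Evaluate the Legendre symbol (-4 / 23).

First reduce: -4 ≡ 19 (mod 23).
Reciprocity: 19 ≡ 3 and 23 ≡ 3 (mod 4), so (19/23) = −(23/19).
Reduce top mod 19: now compute (4/19).
Pull out 2^2: since 19 ≡ 3 (mod 8), (2/19) = -1, so (2/19)^2 = +1.
Reached (1/19) = 1. Collecting the sign flips along the way, the symbol is -1.

-1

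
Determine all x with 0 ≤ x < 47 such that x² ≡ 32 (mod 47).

Since 47 ≡ 3 (mod 4), a square root of 32 is 32^((47+1)/4) = 32^12 mod 47.
Repeated squaring: 32^2≡37, 32^4≡6, 32^8≡36 (mod 47).
32^12 = 32^(8+4) ≡ 28 (mod 47).
Check: 28² = 784 ≡ 32 (mod 47). The two roots are 19 and 28.

19, 28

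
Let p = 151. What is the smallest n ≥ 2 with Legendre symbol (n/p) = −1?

3

(2/151) = +1, so 2 is a residue.
(3/151) = −1, so 3 is the smallest positive non-residue mod 151.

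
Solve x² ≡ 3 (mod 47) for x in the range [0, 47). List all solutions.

Since 47 ≡ 3 (mod 4), a square root of 3 is 3^((47+1)/4) = 3^12 mod 47.
Repeated squaring: 3^2≡9, 3^4≡34, 3^8≡28 (mod 47).
3^12 = 3^(8+4) ≡ 12 (mod 47).
Check: 12² = 144 ≡ 3 (mod 47). The two roots are 12 and 35.

12, 35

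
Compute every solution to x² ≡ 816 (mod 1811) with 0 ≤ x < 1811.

607, 1204

Since 1811 ≡ 3 (mod 4), a square root of 816 is 816^((1811+1)/4) = 816^453 mod 1811.
Repeated squaring: 816^2≡1219, 816^4≡941, 816^8≡1713, 816^16≡549, 816^32≡775, 816^64≡1184, 816^128≡142, 816^256≡243 (mod 1811).
816^453 = 816^(256+128+64+4+1) ≡ 1204 (mod 1811).
Check: 1204² = 1449616 ≡ 816 (mod 1811). The two roots are 607 and 1204.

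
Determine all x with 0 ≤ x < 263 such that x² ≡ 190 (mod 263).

Since 263 ≡ 3 (mod 4), a square root of 190 is 190^((263+1)/4) = 190^66 mod 263.
Repeated squaring: 190^2≡69, 190^4≡27, 190^8≡203, 190^16≡181, 190^32≡149, 190^64≡109 (mod 263).
190^66 = 190^(64+2) ≡ 157 (mod 263).
Check: 157² = 24649 ≡ 190 (mod 263). The two roots are 106 and 157.

106, 157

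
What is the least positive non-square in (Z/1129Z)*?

11

(2/1129) = +1, so 2 is a residue.
(3/1129) = +1, so 3 is a residue.
(4/1129) = +1, so 4 is a residue.
(5/1129) = +1, so 5 is a residue.
(6/1129) = +1, so 6 is a residue.
(7/1129) = +1, so 7 is a residue.
(8/1129) = +1, so 8 is a residue.
(9/1129) = +1, so 9 is a residue.
(10/1129) = +1, so 10 is a residue.
(11/1129) = −1, so 11 is the smallest positive non-residue mod 1129.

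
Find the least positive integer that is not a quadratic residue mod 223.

3

(2/223) = +1, so 2 is a residue.
(3/223) = −1, so 3 is the smallest positive non-residue mod 223.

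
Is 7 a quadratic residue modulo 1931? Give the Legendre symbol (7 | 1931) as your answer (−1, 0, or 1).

1

Reciprocity: 7 ≡ 3 and 1931 ≡ 3 (mod 4), so (7/1931) = −(1931/7).
Reduce top mod 7: now compute (6/7).
Pull out 2: since 7 ≡ 7 (mod 8), (2/7) = +1.
Reciprocity: 3 ≡ 3 and 7 ≡ 3 (mod 4), so (3/7) = −(7/3).
Reduce top mod 3: now compute (1/3).
Reached (1/3) = 1. Collecting the sign flips along the way, the symbol is +1.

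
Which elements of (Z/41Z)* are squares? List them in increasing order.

Square k = 1,…,20 (k and 41−k give the same square):
1²=1, 2²=4, 3²=9, 4²=16, 5²=25, 6²=36, 7²≡8, 8²≡23, 9²≡40, 10²≡18, 11²≡39, 12²≡21, 13²≡5, 14²≡32, 15²≡20, 16²≡10, 17²≡2, 18²≡37, 19²≡33, 20²≡31 (mod 41).
So the quadratic residues mod 41 are {1, 2, 4, 5, 8, 9, 10, 16, 18, 20, 21, 23, 25, 31, 32, 33, 36, 37, 39, 40}.

1 2 4 5 8 9 10 16 18 20 21 23 25 31 32 33 36 37 39 40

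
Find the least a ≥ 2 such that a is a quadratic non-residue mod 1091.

2

(2/1091) = −1, so 2 is the smallest positive non-residue mod 1091.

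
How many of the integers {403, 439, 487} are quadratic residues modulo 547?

(403/547) = -1 → non-residue.
(439/547) = +1 → QR.
(487/547) = -1 → non-residue.
Total quadratic residues among the 3: 1.

1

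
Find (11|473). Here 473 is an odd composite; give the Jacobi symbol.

Reciprocity: 11 ≡ 3 and 473 ≡ 1 (mod 4), so (11/473) = +(473/11).
Reduce top mod 11: now compute (0/11).
Top reduces to 0: gcd > 1, so the symbol is 0.

0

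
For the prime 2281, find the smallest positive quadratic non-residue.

7

(2/2281) = +1, so 2 is a residue.
(3/2281) = +1, so 3 is a residue.
(4/2281) = +1, so 4 is a residue.
(5/2281) = +1, so 5 is a residue.
(6/2281) = +1, so 6 is a residue.
(7/2281) = −1, so 7 is the smallest positive non-residue mod 2281.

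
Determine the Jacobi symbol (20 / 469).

1

Pull out 2^2: since 469 ≡ 5 (mod 8), (2/469) = -1, so (2/469)^2 = +1.
Reciprocity: 5 ≡ 1 and 469 ≡ 1 (mod 4), so (5/469) = +(469/5).
Reduce top mod 5: now compute (4/5).
Pull out 2^2: since 5 ≡ 5 (mod 8), (2/5) = -1, so (2/5)^2 = +1.
Reached (1/5) = 1. Collecting the sign flips along the way, the symbol is +1.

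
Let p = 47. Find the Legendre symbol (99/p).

Euler's criterion: (99/47) ≡ 5^23 (mod 47).
5^2 ≡ 25 (mod 47)
5^4 ≡ 14 (mod 47)
5^8 ≡ 8 (mod 47)
5^16 ≡ 17 (mod 47)
5^23 = 5^(16+4+2+1) ≡ 46 (mod 47).
Result is 46 ≡ −1, so (99/47) = −1.

-1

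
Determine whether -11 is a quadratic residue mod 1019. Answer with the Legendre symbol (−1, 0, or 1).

Euler's criterion: (-11/1019) ≡ 1008^509 (mod 1019).
1008^2 ≡ 121 (mod 1019)
1008^4 ≡ 375 (mod 1019)
1008^8 ≡ 3 (mod 1019)
1008^16 ≡ 9 (mod 1019)
1008^32 ≡ 81 (mod 1019)
1008^64 ≡ 447 (mod 1019)
1008^128 ≡ 85 (mod 1019)
1008^256 ≡ 92 (mod 1019)
1008^509 = 1008^(256+128+64+32+16+8+4+1) ≡ 1018 (mod 1019).
Result is 1018 ≡ −1, so (-11/1019) = −1.

-1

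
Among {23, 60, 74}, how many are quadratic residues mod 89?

0

(23/89) = -1 → non-residue.
(60/89) = -1 → non-residue.
(74/89) = -1 → non-residue.
Total quadratic residues among the 3: 0.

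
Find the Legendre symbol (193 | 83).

Euler's criterion: (193/83) ≡ 27^41 (mod 83).
27^2 ≡ 65 (mod 83)
27^4 ≡ 75 (mod 83)
27^8 ≡ 64 (mod 83)
27^16 ≡ 29 (mod 83)
27^32 ≡ 11 (mod 83)
27^41 = 27^(32+8+1) ≡ 1 (mod 83).
Result is 1, so (193/83) = 1.

1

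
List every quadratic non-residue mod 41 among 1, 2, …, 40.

3,6,7,11,12,13,14,15,17,19,22,24,26,27,28,29,30,34,35,38

Square k = 1,…,20 (k and 41−k give the same square):
1²=1, 2²=4, 3²=9, 4²=16, 5²=25, 6²=36, 7²≡8, 8²≡23, 9²≡40, 10²≡18, 11²≡39, 12²≡21, 13²≡5, 14²≡32, 15²≡20, 16²≡10, 17²≡2, 18²≡37, 19²≡33, 20²≡31 (mod 41).
The residues are {1, 2, 4, 5, 8, 9, 10, 16, 18, 20, 21, 23, 25, 31, 32, 33, 36, 37, 39, 40}; the non-residues are the remaining 20 nonzero classes.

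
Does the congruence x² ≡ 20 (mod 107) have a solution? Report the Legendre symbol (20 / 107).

Euler's criterion: (20/107) ≡ 20^53 (mod 107).
20^2 ≡ 79 (mod 107)
20^4 ≡ 35 (mod 107)
20^8 ≡ 48 (mod 107)
20^16 ≡ 57 (mod 107)
20^32 ≡ 39 (mod 107)
20^53 = 20^(32+16+4+1) ≡ 106 (mod 107).
Result is 106 ≡ −1, so (20/107) = −1.

-1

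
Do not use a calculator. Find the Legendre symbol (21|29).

-1

Euler's criterion: (21/29) ≡ 21^14 (mod 29).
21^2 ≡ 6 (mod 29)
21^4 ≡ 7 (mod 29)
21^8 ≡ 20 (mod 29)
21^14 = 21^(8+4+2) ≡ 28 (mod 29).
Result is 28 ≡ −1, so (21/29) = −1.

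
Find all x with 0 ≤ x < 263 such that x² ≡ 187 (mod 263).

Since 263 ≡ 3 (mod 4), a square root of 187 is 187^((263+1)/4) = 187^66 mod 263.
Repeated squaring: 187^2≡253, 187^4≡100, 187^8≡6, 187^16≡36, 187^32≡244, 187^64≡98 (mod 263).
187^66 = 187^(64+2) ≡ 72 (mod 263).
Check: 72² = 5184 ≡ 187 (mod 263). The two roots are 72 and 191.

72, 191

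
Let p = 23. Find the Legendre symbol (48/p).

1

Euler's criterion: (48/23) ≡ 2^11 (mod 23).
2^2 ≡ 4 (mod 23)
2^4 ≡ 16 (mod 23)
2^8 ≡ 3 (mod 23)
2^11 = 2^(8+2+1) ≡ 1 (mod 23).
Result is 1, so (48/23) = 1.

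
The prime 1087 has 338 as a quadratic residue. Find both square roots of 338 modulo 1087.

429, 658

Since 1087 ≡ 3 (mod 4), a square root of 338 is 338^((1087+1)/4) = 338^272 mod 1087.
Repeated squaring: 338^2≡109, 338^4≡1011, 338^8≡341, 338^16≡1059, 338^32≡784, 338^64≡501, 338^128≡991, 338^256≡520 (mod 1087).
338^272 = 338^(256+16) ≡ 658 (mod 1087).
Check: 658² = 432964 ≡ 338 (mod 1087). The two roots are 429 and 658.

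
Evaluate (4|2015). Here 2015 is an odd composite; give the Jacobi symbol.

1

Pull out 2^2: since 2015 ≡ 7 (mod 8), (2/2015) = +1, so (2/2015)^2 = +1.
Reached (1/2015) = 1. Collecting the sign flips along the way, the symbol is +1.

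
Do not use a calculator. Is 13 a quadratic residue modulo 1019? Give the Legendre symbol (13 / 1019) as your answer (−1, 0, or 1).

Reciprocity: 13 ≡ 1 and 1019 ≡ 3 (mod 4), so (13/1019) = +(1019/13).
Reduce top mod 13: now compute (5/13).
Reciprocity: 5 ≡ 1 and 13 ≡ 1 (mod 4), so (5/13) = +(13/5).
Reduce top mod 5: now compute (3/5).
Reciprocity: 3 ≡ 3 and 5 ≡ 1 (mod 4), so (3/5) = +(5/3).
Reduce top mod 3: now compute (2/3).
Pull out 2: since 3 ≡ 3 (mod 8), (2/3) = -1.
Reached (1/3) = 1. Collecting the sign flips along the way, the symbol is -1.

-1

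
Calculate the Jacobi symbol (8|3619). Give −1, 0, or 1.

Pull out 2^3: since 3619 ≡ 3 (mod 8), (2/3619) = -1, so (2/3619)^3 = -1.
Reached (1/3619) = 1. Collecting the sign flips along the way, the symbol is -1.

-1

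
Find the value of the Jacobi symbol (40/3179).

Pull out 2^3: since 3179 ≡ 3 (mod 8), (2/3179) = -1, so (2/3179)^3 = -1.
Reciprocity: 5 ≡ 1 and 3179 ≡ 3 (mod 4), so (5/3179) = +(3179/5).
Reduce top mod 5: now compute (4/5).
Pull out 2^2: since 5 ≡ 5 (mod 8), (2/5) = -1, so (2/5)^2 = +1.
Reached (1/5) = 1. Collecting the sign flips along the way, the symbol is -1.

-1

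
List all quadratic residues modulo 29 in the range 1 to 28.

1 4 5 6 7 9 13 16 20 22 23 24 25 28

Square k = 1,…,14 (k and 29−k give the same square):
1²=1, 2²=4, 3²=9, 4²=16, 5²=25, 6²≡7, 7²≡20, 8²≡6, 9²≡23, 10²≡13, 11²≡5, 12²≡28, 13²≡24, 14²≡22 (mod 29).
So the quadratic residues mod 29 are {1, 4, 5, 6, 7, 9, 13, 16, 20, 22, 23, 24, 25, 28}.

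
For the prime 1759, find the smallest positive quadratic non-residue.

(2/1759) = +1, so 2 is a residue.
(3/1759) = −1, so 3 is the smallest positive non-residue mod 1759.

3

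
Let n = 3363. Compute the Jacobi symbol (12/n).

Pull out 2^2: since 3363 ≡ 3 (mod 8), (2/3363) = -1, so (2/3363)^2 = +1.
Reciprocity: 3 ≡ 3 and 3363 ≡ 3 (mod 4), so (3/3363) = −(3363/3).
Reduce top mod 3: now compute (0/3).
Top reduces to 0: gcd > 1, so the symbol is 0.

0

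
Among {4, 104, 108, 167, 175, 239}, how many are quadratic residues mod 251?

(4/251) = +1 → QR.
(104/251) = -1 → non-residue.
(108/251) = +1 → QR.
(167/251) = -1 → non-residue.
(175/251) = +1 → QR.
(239/251) = -1 → non-residue.
Total quadratic residues among the 6: 3.

3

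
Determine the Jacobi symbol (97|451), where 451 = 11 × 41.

-1

Reciprocity: 97 ≡ 1 and 451 ≡ 3 (mod 4), so (97/451) = +(451/97).
Reduce top mod 97: now compute (63/97).
Reciprocity: 63 ≡ 3 and 97 ≡ 1 (mod 4), so (63/97) = +(97/63).
Reduce top mod 63: now compute (34/63).
Pull out 2: since 63 ≡ 7 (mod 8), (2/63) = +1.
Reciprocity: 17 ≡ 1 and 63 ≡ 3 (mod 4), so (17/63) = +(63/17).
Reduce top mod 17: now compute (12/17).
Pull out 2^2: since 17 ≡ 1 (mod 8), (2/17) = +1, so (2/17)^2 = +1.
Reciprocity: 3 ≡ 3 and 17 ≡ 1 (mod 4), so (3/17) = +(17/3).
Reduce top mod 3: now compute (2/3).
Pull out 2: since 3 ≡ 3 (mod 8), (2/3) = -1.
Reached (1/3) = 1. Collecting the sign flips along the way, the symbol is -1.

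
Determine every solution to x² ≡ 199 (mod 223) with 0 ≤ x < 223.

83, 140

Since 223 ≡ 3 (mod 4), a square root of 199 is 199^((223+1)/4) = 199^56 mod 223.
Repeated squaring: 199^2≡130, 199^4≡175, 199^8≡74, 199^16≡124, 199^32≡212 (mod 223).
199^56 = 199^(32+16+8) ≡ 83 (mod 223).
Check: 83² = 6889 ≡ 199 (mod 223). The two roots are 83 and 140.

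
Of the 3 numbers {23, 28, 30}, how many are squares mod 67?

(23/67) = +1 → QR.
(28/67) = -1 → non-residue.
(30/67) = -1 → non-residue.
Total quadratic residues among the 3: 1.

1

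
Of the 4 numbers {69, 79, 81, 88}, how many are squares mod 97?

3

(69/97) = -1 → non-residue.
(79/97) = +1 → QR.
(81/97) = +1 → QR.
(88/97) = +1 → QR.
Total quadratic residues among the 4: 3.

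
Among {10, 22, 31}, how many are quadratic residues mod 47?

(10/47) = -1 → non-residue.
(22/47) = -1 → non-residue.
(31/47) = -1 → non-residue.
Total quadratic residues among the 3: 0.

0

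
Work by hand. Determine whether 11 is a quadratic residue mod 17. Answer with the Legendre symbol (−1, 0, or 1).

Euler's criterion: (11/17) ≡ 11^8 (mod 17).
11^2 ≡ 2 (mod 17)
11^4 ≡ 4 (mod 17)
11^8 ≡ 16 (mod 17)
11^8 = 11^(8) ≡ 16 (mod 17).
Result is 16 ≡ −1, so (11/17) = −1.

-1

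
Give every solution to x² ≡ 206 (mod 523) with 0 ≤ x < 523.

Since 523 ≡ 3 (mod 4), a square root of 206 is 206^((523+1)/4) = 206^131 mod 523.
Repeated squaring: 206^2≡73, 206^4≡99, 206^8≡387, 206^16≡191, 206^32≡394, 206^64≡428, 206^128≡134 (mod 523).
206^131 = 206^(128+2+1) ≡ 496 (mod 523).
Check: 496² = 246016 ≡ 206 (mod 523). The two roots are 27 and 496.

27, 496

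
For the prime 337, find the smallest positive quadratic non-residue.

(2/337) = +1, so 2 is a residue.
(3/337) = +1, so 3 is a residue.
(4/337) = +1, so 4 is a residue.
(5/337) = −1, so 5 is the smallest positive non-residue mod 337.

5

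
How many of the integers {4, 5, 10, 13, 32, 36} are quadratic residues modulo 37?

3

(4/37) = +1 → QR.
(5/37) = -1 → non-residue.
(10/37) = +1 → QR.
(13/37) = -1 → non-residue.
(32/37) = -1 → non-residue.
(36/37) = +1 → QR.
Total quadratic residues among the 6: 3.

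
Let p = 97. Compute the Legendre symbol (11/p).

Reciprocity: 11 ≡ 3 and 97 ≡ 1 (mod 4), so (11/97) = +(97/11).
Reduce top mod 11: now compute (9/11).
Reciprocity: 9 ≡ 1 and 11 ≡ 3 (mod 4), so (9/11) = +(11/9).
Reduce top mod 9: now compute (2/9).
Pull out 2: since 9 ≡ 1 (mod 8), (2/9) = +1.
Reached (1/9) = 1. Collecting the sign flips along the way, the symbol is +1.

1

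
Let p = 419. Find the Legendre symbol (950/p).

1

First reduce: 950 ≡ 112 (mod 419).
Pull out 2^4: since 419 ≡ 3 (mod 8), (2/419) = -1, so (2/419)^4 = +1.
Reciprocity: 7 ≡ 3 and 419 ≡ 3 (mod 4), so (7/419) = −(419/7).
Reduce top mod 7: now compute (6/7).
Pull out 2: since 7 ≡ 7 (mod 8), (2/7) = +1.
Reciprocity: 3 ≡ 3 and 7 ≡ 3 (mod 4), so (3/7) = −(7/3).
Reduce top mod 3: now compute (1/3).
Reached (1/3) = 1. Collecting the sign flips along the way, the symbol is +1.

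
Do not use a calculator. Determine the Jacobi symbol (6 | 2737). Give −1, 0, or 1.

Pull out 2: since 2737 ≡ 1 (mod 8), (2/2737) = +1.
Reciprocity: 3 ≡ 3 and 2737 ≡ 1 (mod 4), so (3/2737) = +(2737/3).
Reduce top mod 3: now compute (1/3).
Reached (1/3) = 1. Collecting the sign flips along the way, the symbol is +1.

1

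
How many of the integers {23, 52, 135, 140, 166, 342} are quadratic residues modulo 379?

(23/379) = +1 → QR.
(52/379) = -1 → non-residue.
(135/379) = -1 → non-residue.
(140/379) = -1 → non-residue.
(166/379) = -1 → non-residue.
(342/379) = -1 → non-residue.
Total quadratic residues among the 6: 1.

1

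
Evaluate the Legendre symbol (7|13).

Reciprocity: 7 ≡ 3 and 13 ≡ 1 (mod 4), so (7/13) = +(13/7).
Reduce top mod 7: now compute (6/7).
Pull out 2: since 7 ≡ 7 (mod 8), (2/7) = +1.
Reciprocity: 3 ≡ 3 and 7 ≡ 3 (mod 4), so (3/7) = −(7/3).
Reduce top mod 3: now compute (1/3).
Reached (1/3) = 1. Collecting the sign flips along the way, the symbol is -1.

-1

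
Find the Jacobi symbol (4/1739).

Pull out 2^2: since 1739 ≡ 3 (mod 8), (2/1739) = -1, so (2/1739)^2 = +1.
Reached (1/1739) = 1. Collecting the sign flips along the way, the symbol is +1.

1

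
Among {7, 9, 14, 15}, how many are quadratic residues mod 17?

(7/17) = -1 → non-residue.
(9/17) = +1 → QR.
(14/17) = -1 → non-residue.
(15/17) = +1 → QR.
Total quadratic residues among the 4: 2.

2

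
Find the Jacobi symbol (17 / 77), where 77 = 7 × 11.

1

Reciprocity: 17 ≡ 1 and 77 ≡ 1 (mod 4), so (17/77) = +(77/17).
Reduce top mod 17: now compute (9/17).
Reciprocity: 9 ≡ 1 and 17 ≡ 1 (mod 4), so (9/17) = +(17/9).
Reduce top mod 9: now compute (8/9).
Pull out 2^3: since 9 ≡ 1 (mod 8), (2/9) = +1, so (2/9)^3 = +1.
Reached (1/9) = 1. Collecting the sign flips along the way, the symbol is +1.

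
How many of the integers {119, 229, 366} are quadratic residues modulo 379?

(119/379) = +1 → QR.
(229/379) = -1 → non-residue.
(366/379) = +1 → QR.
Total quadratic residues among the 3: 2.

2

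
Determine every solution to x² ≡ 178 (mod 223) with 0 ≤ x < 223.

Since 223 ≡ 3 (mod 4), a square root of 178 is 178^((223+1)/4) = 178^56 mod 223.
Repeated squaring: 178^2≡18, 178^4≡101, 178^8≡166, 178^16≡127, 178^32≡73 (mod 223).
178^56 = 178^(32+16+8) ≡ 63 (mod 223).
Check: 63² = 3969 ≡ 178 (mod 223). The two roots are 63 and 160.

63, 160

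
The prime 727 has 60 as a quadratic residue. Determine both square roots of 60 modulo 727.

Since 727 ≡ 3 (mod 4), a square root of 60 is 60^((727+1)/4) = 60^182 mod 727.
Repeated squaring: 60^2≡692, 60^4≡498, 60^8≡97, 60^16≡685, 60^32≡310, 60^64≡136, 60^128≡321 (mod 727).
60^182 = 60^(128+32+16+4+2) ≡ 400 (mod 727).
Check: 400² = 160000 ≡ 60 (mod 727). The two roots are 327 and 400.

327, 400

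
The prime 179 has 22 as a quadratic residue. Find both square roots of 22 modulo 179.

77, 102

Since 179 ≡ 3 (mod 4), a square root of 22 is 22^((179+1)/4) = 22^45 mod 179.
Repeated squaring: 22^2≡126, 22^4≡124, 22^8≡161, 22^16≡145, 22^32≡82 (mod 179).
22^45 = 22^(32+8+4+1) ≡ 77 (mod 179).
Check: 77² = 5929 ≡ 22 (mod 179). The two roots are 77 and 102.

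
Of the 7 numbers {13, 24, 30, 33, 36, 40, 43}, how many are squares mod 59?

1

(13/59) = -1 → non-residue.
(24/59) = -1 → non-residue.
(30/59) = -1 → non-residue.
(33/59) = -1 → non-residue.
(36/59) = +1 → QR.
(40/59) = -1 → non-residue.
(43/59) = -1 → non-residue.
Total quadratic residues among the 7: 1.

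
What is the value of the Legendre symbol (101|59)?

First reduce: 101 ≡ 42 (mod 59).
Pull out 2: since 59 ≡ 3 (mod 8), (2/59) = -1.
Reciprocity: 21 ≡ 1 and 59 ≡ 3 (mod 4), so (21/59) = +(59/21).
Reduce top mod 21: now compute (17/21).
Reciprocity: 17 ≡ 1 and 21 ≡ 1 (mod 4), so (17/21) = +(21/17).
Reduce top mod 17: now compute (4/17).
Pull out 2^2: since 17 ≡ 1 (mod 8), (2/17) = +1, so (2/17)^2 = +1.
Reached (1/17) = 1. Collecting the sign flips along the way, the symbol is -1.

-1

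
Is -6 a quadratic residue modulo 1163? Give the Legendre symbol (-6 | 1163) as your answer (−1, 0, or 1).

Euler's criterion: (-6/1163) ≡ 1157^581 (mod 1163).
1157^2 ≡ 36 (mod 1163)
1157^4 ≡ 133 (mod 1163)
1157^8 ≡ 244 (mod 1163)
1157^16 ≡ 223 (mod 1163)
1157^32 ≡ 883 (mod 1163)
1157^64 ≡ 479 (mod 1163)
1157^128 ≡ 330 (mod 1163)
1157^256 ≡ 741 (mod 1163)
1157^512 ≡ 145 (mod 1163)
1157^581 = 1157^(512+64+4+1) ≡ 1 (mod 1163).
Result is 1, so (-6/1163) = 1.

1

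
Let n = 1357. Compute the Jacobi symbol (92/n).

Pull out 2^2: since 1357 ≡ 5 (mod 8), (2/1357) = -1, so (2/1357)^2 = +1.
Reciprocity: 23 ≡ 3 and 1357 ≡ 1 (mod 4), so (23/1357) = +(1357/23).
Reduce top mod 23: now compute (0/23).
Top reduces to 0: gcd > 1, so the symbol is 0.

0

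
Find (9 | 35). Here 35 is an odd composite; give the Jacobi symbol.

1

Reciprocity: 9 ≡ 1 and 35 ≡ 3 (mod 4), so (9/35) = +(35/9).
Reduce top mod 9: now compute (8/9).
Pull out 2^3: since 9 ≡ 1 (mod 8), (2/9) = +1, so (2/9)^3 = +1.
Reached (1/9) = 1. Collecting the sign flips along the way, the symbol is +1.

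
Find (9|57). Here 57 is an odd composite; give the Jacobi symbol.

Reciprocity: 9 ≡ 1 and 57 ≡ 1 (mod 4), so (9/57) = +(57/9).
Reduce top mod 9: now compute (3/9).
Reciprocity: 3 ≡ 3 and 9 ≡ 1 (mod 4), so (3/9) = +(9/3).
Reduce top mod 3: now compute (0/3).
Top reduces to 0: gcd > 1, so the symbol is 0.

0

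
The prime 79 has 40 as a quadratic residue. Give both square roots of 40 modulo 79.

Since 79 ≡ 3 (mod 4), a square root of 40 is 40^((79+1)/4) = 40^20 mod 79.
Repeated squaring: 40^2≡20, 40^4≡5, 40^8≡25, 40^16≡72 (mod 79).
40^20 = 40^(16+4) ≡ 44 (mod 79).
Check: 44² = 1936 ≡ 40 (mod 79). The two roots are 35 and 44.

35, 44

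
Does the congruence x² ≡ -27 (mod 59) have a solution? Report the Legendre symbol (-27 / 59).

Euler's criterion: (-27/59) ≡ 32^29 (mod 59).
32^2 ≡ 21 (mod 59)
32^4 ≡ 28 (mod 59)
32^8 ≡ 17 (mod 59)
32^16 ≡ 53 (mod 59)
32^29 = 32^(16+8+4+1) ≡ 58 (mod 59).
Result is 58 ≡ −1, so (-27/59) = −1.

-1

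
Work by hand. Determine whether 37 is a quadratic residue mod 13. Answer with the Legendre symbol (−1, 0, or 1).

-1

Euler's criterion: (37/13) ≡ 11^6 (mod 13).
11^2 ≡ 4 (mod 13)
11^4 ≡ 3 (mod 13)
11^6 = 11^(4+2) ≡ 12 (mod 13).
Result is 12 ≡ −1, so (37/13) = −1.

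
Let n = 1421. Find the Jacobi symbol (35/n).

Reciprocity: 35 ≡ 3 and 1421 ≡ 1 (mod 4), so (35/1421) = +(1421/35).
Reduce top mod 35: now compute (21/35).
Reciprocity: 21 ≡ 1 and 35 ≡ 3 (mod 4), so (21/35) = +(35/21).
Reduce top mod 21: now compute (14/21).
Pull out 2: since 21 ≡ 5 (mod 8), (2/21) = -1.
Reciprocity: 7 ≡ 3 and 21 ≡ 1 (mod 4), so (7/21) = +(21/7).
Reduce top mod 7: now compute (0/7).
Top reduces to 0: gcd > 1, so the symbol is 0.

0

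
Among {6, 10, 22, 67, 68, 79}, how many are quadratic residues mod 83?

(6/83) = -1 → non-residue.
(10/83) = +1 → QR.
(22/83) = -1 → non-residue.
(67/83) = -1 → non-residue.
(68/83) = +1 → QR.
(79/83) = -1 → non-residue.
Total quadratic residues among the 6: 2.

2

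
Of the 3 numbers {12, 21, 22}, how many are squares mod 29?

(12/29) = -1 → non-residue.
(21/29) = -1 → non-residue.
(22/29) = +1 → QR.
Total quadratic residues among the 3: 1.

1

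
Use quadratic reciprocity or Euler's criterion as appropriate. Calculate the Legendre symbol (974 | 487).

0

First reduce: 974 ≡ 0 (mod 487).
Top reduces to 0: gcd > 1, so the symbol is 0.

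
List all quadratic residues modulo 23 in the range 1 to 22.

Square k = 1,…,11 (k and 23−k give the same square):
1²=1, 2²=4, 3²=9, 4²=16, 5²≡2, 6²≡13, 7²≡3, 8²≡18, 9²≡12, 10²≡8, 11²≡6 (mod 23).
So the quadratic residues mod 23 are {1, 2, 3, 4, 6, 8, 9, 12, 13, 16, 18}.

1,2,3,4,6,8,9,12,13,16,18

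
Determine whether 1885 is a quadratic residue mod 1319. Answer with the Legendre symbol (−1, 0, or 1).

First reduce: 1885 ≡ 566 (mod 1319).
Pull out 2: since 1319 ≡ 7 (mod 8), (2/1319) = +1.
Reciprocity: 283 ≡ 3 and 1319 ≡ 3 (mod 4), so (283/1319) = −(1319/283).
Reduce top mod 283: now compute (187/283).
Reciprocity: 187 ≡ 3 and 283 ≡ 3 (mod 4), so (187/283) = −(283/187).
Reduce top mod 187: now compute (96/187).
Pull out 2^5: since 187 ≡ 3 (mod 8), (2/187) = -1, so (2/187)^5 = -1.
Reciprocity: 3 ≡ 3 and 187 ≡ 3 (mod 4), so (3/187) = −(187/3).
Reduce top mod 3: now compute (1/3).
Reached (1/3) = 1. Collecting the sign flips along the way, the symbol is +1.

1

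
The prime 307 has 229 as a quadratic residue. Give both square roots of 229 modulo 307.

Since 307 ≡ 3 (mod 4), a square root of 229 is 229^((307+1)/4) = 229^77 mod 307.
Repeated squaring: 229^2≡251, 229^4≡66, 229^8≡58, 229^16≡294, 229^32≡169, 229^64≡10 (mod 307).
229^77 = 229^(64+8+4+1) ≡ 42 (mod 307).
Check: 42² = 1764 ≡ 229 (mod 307). The two roots are 42 and 265.

42, 265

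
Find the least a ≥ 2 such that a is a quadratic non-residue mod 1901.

(2/1901) = −1, so 2 is the smallest positive non-residue mod 1901.

2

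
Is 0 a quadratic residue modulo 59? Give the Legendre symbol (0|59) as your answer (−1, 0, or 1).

Top reduces to 0: gcd > 1, so the symbol is 0.

0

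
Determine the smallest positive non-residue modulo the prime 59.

2

(2/59) = −1, so 2 is the smallest positive non-residue mod 59.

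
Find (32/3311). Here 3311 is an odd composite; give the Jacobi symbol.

Pull out 2^5: since 3311 ≡ 7 (mod 8), (2/3311) = +1, so (2/3311)^5 = +1.
Reached (1/3311) = 1. Collecting the sign flips along the way, the symbol is +1.

1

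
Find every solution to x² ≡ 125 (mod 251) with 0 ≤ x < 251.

Since 251 ≡ 3 (mod 4), a square root of 125 is 125^((251+1)/4) = 125^63 mod 251.
Repeated squaring: 125^2≡63, 125^4≡204, 125^8≡201, 125^16≡241, 125^32≡100 (mod 251).
125^63 = 125^(32+16+8+4+2+1) ≡ 80 (mod 251).
Check: 80² = 6400 ≡ 125 (mod 251). The two roots are 80 and 171.

80, 171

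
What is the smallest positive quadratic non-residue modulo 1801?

(2/1801) = +1, so 2 is a residue.
(3/1801) = +1, so 3 is a residue.
(4/1801) = +1, so 4 is a residue.
(5/1801) = +1, so 5 is a residue.
(6/1801) = +1, so 6 is a residue.
(7/1801) = +1, so 7 is a residue.
(8/1801) = +1, so 8 is a residue.
(9/1801) = +1, so 9 is a residue.
(10/1801) = +1, so 10 is a residue.
(11/1801) = −1, so 11 is the smallest positive non-residue mod 1801.

11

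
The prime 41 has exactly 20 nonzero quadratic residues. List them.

Square k = 1,…,20 (k and 41−k give the same square):
1²=1, 2²=4, 3²=9, 4²=16, 5²=25, 6²=36, 7²≡8, 8²≡23, 9²≡40, 10²≡18, 11²≡39, 12²≡21, 13²≡5, 14²≡32, 15²≡20, 16²≡10, 17²≡2, 18²≡37, 19²≡33, 20²≡31 (mod 41).
So the quadratic residues mod 41 are {1, 2, 4, 5, 8, 9, 10, 16, 18, 20, 21, 23, 25, 31, 32, 33, 36, 37, 39, 40}.

1 2 4 5 8 9 10 16 18 20 21 23 25 31 32 33 36 37 39 40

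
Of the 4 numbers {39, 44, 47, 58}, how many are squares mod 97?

2

(39/97) = -1 → non-residue.
(44/97) = +1 → QR.
(47/97) = +1 → QR.
(58/97) = -1 → non-residue.
Total quadratic residues among the 4: 2.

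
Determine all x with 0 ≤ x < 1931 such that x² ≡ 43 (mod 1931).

Since 1931 ≡ 3 (mod 4), a square root of 43 is 43^((1931+1)/4) = 43^483 mod 1931.
Repeated squaring: 43^2≡1849, 43^4≡931, 43^8≡1673, 43^16≡910, 43^32≡1632, 43^64≡575, 43^128≡424, 43^256≡193 (mod 1931).
43^483 = 43^(256+128+64+32+2+1) ≡ 1024 (mod 1931).
Check: 1024² = 1048576 ≡ 43 (mod 1931). The two roots are 907 and 1024.

907, 1024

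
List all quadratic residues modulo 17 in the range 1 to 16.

Square k = 1,…,8 (k and 17−k give the same square):
1²=1, 2²=4, 3²=9, 4²=16, 5²≡8, 6²≡2, 7²≡15, 8²≡13 (mod 17).
So the quadratic residues mod 17 are {1, 2, 4, 8, 9, 13, 15, 16}.

1,2,4,8,9,13,15,16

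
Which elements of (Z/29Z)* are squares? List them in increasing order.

Square k = 1,…,14 (k and 29−k give the same square):
1²=1, 2²=4, 3²=9, 4²=16, 5²=25, 6²≡7, 7²≡20, 8²≡6, 9²≡23, 10²≡13, 11²≡5, 12²≡28, 13²≡24, 14²≡22 (mod 29).
So the quadratic residues mod 29 are {1, 4, 5, 6, 7, 9, 13, 16, 20, 22, 23, 24, 25, 28}.

1,4,5,6,7,9,13,16,20,22,23,24,25,28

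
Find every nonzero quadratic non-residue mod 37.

Square k = 1,…,18 (k and 37−k give the same square):
1²=1, 2²=4, 3²=9, 4²=16, 5²=25, 6²=36, 7²≡12, 8²≡27, 9²≡7, 10²≡26, 11²≡10, 12²≡33, 13²≡21, 14²≡11, 15²≡3, 16²≡34, 17²≡30, 18²≡28 (mod 37).
The residues are {1, 3, 4, 7, 9, 10, 11, 12, 16, 21, 25, 26, 27, 28, 30, 33, 34, 36}; the non-residues are the remaining 18 nonzero classes.

2,5,6,8,13,14,15,17,18,19,20,22,23,24,29,31,32,35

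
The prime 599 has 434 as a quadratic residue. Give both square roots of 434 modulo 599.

261, 338

Since 599 ≡ 3 (mod 4), a square root of 434 is 434^((599+1)/4) = 434^150 mod 599.
Repeated squaring: 434^2≡270, 434^4≡421, 434^8≡536, 434^16≡375, 434^32≡459, 434^64≡432, 434^128≡335 (mod 599).
434^150 = 434^(128+16+4+2) ≡ 338 (mod 599).
Check: 338² = 114244 ≡ 434 (mod 599). The two roots are 261 and 338.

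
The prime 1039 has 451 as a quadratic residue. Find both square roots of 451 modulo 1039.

Since 1039 ≡ 3 (mod 4), a square root of 451 is 451^((1039+1)/4) = 451^260 mod 1039.
Repeated squaring: 451^2≡796, 451^4≡865, 451^8≡145, 451^16≡245, 451^32≡802, 451^64≡63, 451^128≡852, 451^256≡682 (mod 1039).
451^260 = 451^(256+4) ≡ 817 (mod 1039).
Check: 817² = 667489 ≡ 451 (mod 1039). The two roots are 222 and 817.

222, 817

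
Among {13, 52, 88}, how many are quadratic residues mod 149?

1

(13/149) = -1 → non-residue.
(52/149) = -1 → non-residue.
(88/149) = +1 → QR.
Total quadratic residues among the 3: 1.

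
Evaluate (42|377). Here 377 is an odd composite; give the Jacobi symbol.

Pull out 2: since 377 ≡ 1 (mod 8), (2/377) = +1.
Reciprocity: 21 ≡ 1 and 377 ≡ 1 (mod 4), so (21/377) = +(377/21).
Reduce top mod 21: now compute (20/21).
Pull out 2^2: since 21 ≡ 5 (mod 8), (2/21) = -1, so (2/21)^2 = +1.
Reciprocity: 5 ≡ 1 and 21 ≡ 1 (mod 4), so (5/21) = +(21/5).
Reduce top mod 5: now compute (1/5).
Reached (1/5) = 1. Collecting the sign flips along the way, the symbol is +1.

1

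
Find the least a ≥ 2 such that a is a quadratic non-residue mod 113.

3

(2/113) = +1, so 2 is a residue.
(3/113) = −1, so 3 is the smallest positive non-residue mod 113.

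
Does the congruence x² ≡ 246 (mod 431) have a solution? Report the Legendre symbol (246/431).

1

Euler's criterion: (246/431) ≡ 246^215 (mod 431).
246^2 ≡ 176 (mod 431)
246^4 ≡ 375 (mod 431)
246^8 ≡ 119 (mod 431)
246^16 ≡ 369 (mod 431)
246^32 ≡ 396 (mod 431)
246^64 ≡ 363 (mod 431)
246^128 ≡ 314 (mod 431)
246^215 = 246^(128+64+16+4+2+1) ≡ 1 (mod 431).
Result is 1, so (246/431) = 1.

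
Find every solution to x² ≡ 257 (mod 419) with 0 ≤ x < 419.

Since 419 ≡ 3 (mod 4), a square root of 257 is 257^((419+1)/4) = 257^105 mod 419.
Repeated squaring: 257^2≡266, 257^4≡364, 257^8≡92, 257^16≡84, 257^32≡352, 257^64≡299 (mod 419).
257^105 = 257^(64+32+8+1) ≡ 393 (mod 419).
Check: 393² = 154449 ≡ 257 (mod 419). The two roots are 26 and 393.

26, 393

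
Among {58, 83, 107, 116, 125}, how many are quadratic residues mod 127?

1

(58/127) = -1 → non-residue.
(83/127) = -1 → non-residue.
(107/127) = +1 → QR.
(116/127) = -1 → non-residue.
(125/127) = -1 → non-residue.
Total quadratic residues among the 5: 1.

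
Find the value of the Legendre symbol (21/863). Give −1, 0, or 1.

-1

Reciprocity: 21 ≡ 1 and 863 ≡ 3 (mod 4), so (21/863) = +(863/21).
Reduce top mod 21: now compute (2/21).
Pull out 2: since 21 ≡ 5 (mod 8), (2/21) = -1.
Reached (1/21) = 1. Collecting the sign flips along the way, the symbol is -1.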